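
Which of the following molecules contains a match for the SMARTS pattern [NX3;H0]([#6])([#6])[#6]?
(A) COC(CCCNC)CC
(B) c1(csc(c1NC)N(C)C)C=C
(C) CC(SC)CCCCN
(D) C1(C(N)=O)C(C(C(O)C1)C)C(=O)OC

B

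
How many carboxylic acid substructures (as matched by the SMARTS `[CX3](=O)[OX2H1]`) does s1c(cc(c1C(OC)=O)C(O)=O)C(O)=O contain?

2

[CX3](=O)[OX2H1] is the SMARTS for a carboxylic acid: an sp2 carbon double-bonded to O and single-bonded to an -OH oxygen.
The molecule carries 2 separate instances of a carboxylic acid group (-C(=O)OH) meeting every constraint; each maps to a distinct set of atoms, giving 2 matches.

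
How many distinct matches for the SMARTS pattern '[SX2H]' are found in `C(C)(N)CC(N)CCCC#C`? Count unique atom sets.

0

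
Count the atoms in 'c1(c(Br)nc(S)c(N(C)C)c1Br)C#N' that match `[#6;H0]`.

6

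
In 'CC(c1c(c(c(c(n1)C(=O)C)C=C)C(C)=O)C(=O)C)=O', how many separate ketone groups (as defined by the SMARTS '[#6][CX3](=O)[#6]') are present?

4

[#6][CX3](=O)[#6] is the SMARTS for a ketone: a carbonyl carbon (no H) flanked by two carbons.
The molecule carries 4 separate instances of an acetyl/ketone group (-C(=O)CH3) meeting every constraint; each maps to a distinct set of atoms, giving 4 matches.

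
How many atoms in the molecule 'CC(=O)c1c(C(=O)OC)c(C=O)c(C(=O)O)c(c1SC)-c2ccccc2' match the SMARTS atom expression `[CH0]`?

3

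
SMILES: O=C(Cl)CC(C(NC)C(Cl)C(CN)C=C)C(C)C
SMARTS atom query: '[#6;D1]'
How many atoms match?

4

The query [#6;D1] means: carbon bonded to exactly one heavy atom.
Check the 18 heavy atoms by environment: 3× C (D2) → no; 6× C (D3) → no; 1× O (D1) → no; 2× Cl (D1) → no; 4× C (D1) → match; 1× N (D1) → no; 1× N (D2) → no.
That gives 4 matching atoms.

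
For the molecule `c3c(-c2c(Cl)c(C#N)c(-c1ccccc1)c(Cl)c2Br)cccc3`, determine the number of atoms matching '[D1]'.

The query [D1] means: atom with exactly one heavy-atom neighbour (degree 1).
Check the 23 heavy atoms by environment: 8× c (aromatic, D3) → no; 10× c (aromatic, D2) → no; 1× C (D2) → no; 1× N (D1) → match; 2× Cl (D1) → match; 1× Br (D1) → match.
Summing the matching environments: 1 + 2 + 1 = 4 matching atoms.

4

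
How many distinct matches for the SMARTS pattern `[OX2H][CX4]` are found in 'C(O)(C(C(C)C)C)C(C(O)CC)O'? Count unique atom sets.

3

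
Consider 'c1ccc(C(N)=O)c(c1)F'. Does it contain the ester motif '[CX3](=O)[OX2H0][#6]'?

No

The pattern [CX3](=O)[OX2H0][#6] describes a carbonyl carbon bonded to an oxygen that is itself bonded to carbon (no H on that O) — an ester.
The closest candidate here is a primary amide (-C(=O)NH2), but the carbonyl is bonded to N, not to an O-C linkage. No other fragment satisfies the full query, so there is no match.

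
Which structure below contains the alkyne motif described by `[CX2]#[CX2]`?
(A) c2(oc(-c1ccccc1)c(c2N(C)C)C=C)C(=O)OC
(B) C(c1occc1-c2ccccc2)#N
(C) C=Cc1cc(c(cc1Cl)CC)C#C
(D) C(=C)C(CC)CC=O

[CX2]#[CX2] describes a carbon-carbon triple bond (an alkyne).
(A) has a vinyl group (-CH=CH2) but the C=C is a double bond; both carbons are CX3, not CX2.
(B) has a nitrile (-C#N) but the triple bond is C#N, not C#C.
(C) contains an ethynyl group (-C#CH), which satisfies every atom and bond constraint.
(D) has a vinyl group (-CH=CH2) but the C=C is a double bond; both carbons are CX3, not CX2.
So the answer is (C).

C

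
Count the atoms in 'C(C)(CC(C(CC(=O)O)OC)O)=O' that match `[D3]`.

4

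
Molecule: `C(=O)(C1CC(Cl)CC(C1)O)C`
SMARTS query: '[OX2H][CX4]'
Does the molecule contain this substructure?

The pattern [OX2H][CX4] describes a hydroxyl oxygen bound to an sp3 (X4) carbon — an aliphatic alcohol.
The molecule carries a hydroxyl group (-OH), whose atoms satisfy every constraint of the query, so the pattern matches.

Yes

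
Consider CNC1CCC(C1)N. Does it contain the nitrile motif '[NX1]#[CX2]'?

The pattern [NX1]#[CX2] describes a nitrogen triple-bonded to a two-connected carbon — a nitrile.
The closest candidate here is a primary amino group (-NH2), but the nitrogen is NX3 (three connections), not NX1 triple-bonded. No other fragment satisfies the full query, so there is no match.

No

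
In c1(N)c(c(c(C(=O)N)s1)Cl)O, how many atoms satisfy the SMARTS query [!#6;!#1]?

The query [!#6;!#1] means: not carbon and not hydrogen — any heteroatom.
Check the 11 heavy atoms by environment: 1× s (aromatic) → match; 4× c (aromatic) → no; 2× N → match; 2× O → match; 1× C → no; 1× Cl → match.
Summing the matching environments: 1 + 2 + 2 + 1 = 6 matching atoms.

6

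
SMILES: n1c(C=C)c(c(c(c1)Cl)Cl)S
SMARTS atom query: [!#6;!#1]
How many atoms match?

4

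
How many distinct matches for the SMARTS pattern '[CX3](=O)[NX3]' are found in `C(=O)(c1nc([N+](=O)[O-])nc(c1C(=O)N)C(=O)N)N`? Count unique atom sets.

[CX3](=O)[NX3] is the SMARTS for an amide: a carbonyl carbon bonded to a trivalent nitrogen.
The molecule carries 3 separate instances of a primary amide (-C(=O)NH2) meeting every constraint; each maps to a distinct set of atoms, giving 3 matches.

3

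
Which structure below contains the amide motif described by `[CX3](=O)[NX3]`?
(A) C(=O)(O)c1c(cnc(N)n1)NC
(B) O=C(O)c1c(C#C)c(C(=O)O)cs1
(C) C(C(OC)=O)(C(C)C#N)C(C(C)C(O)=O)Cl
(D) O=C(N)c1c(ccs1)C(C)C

[CX3](=O)[NX3] describes a carbonyl carbon bonded to a trivalent nitrogen (an amide).
(A) has a carboxylic acid group (-C(=O)OH) but the carbonyl is bonded to O, not to an NX3 nitrogen.
(B) has a carboxylic acid group (-C(=O)OH) but the carbonyl is bonded to O, not to an NX3 nitrogen.
(C) has a carboxylic acid group (-C(=O)OH) but the carbonyl is bonded to O, not to an NX3 nitrogen.
(D) contains a primary amide (-C(=O)NH2), which satisfies every atom and bond constraint.
So the answer is (D).

D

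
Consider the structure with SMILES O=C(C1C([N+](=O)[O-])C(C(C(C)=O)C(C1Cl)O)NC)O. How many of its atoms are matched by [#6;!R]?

4

Check the 19 heavy atoms by environment: 6× C (in 6-ring) → no; 1× N (charge +1, acyclic) → no; 1× O (charge -1, acyclic) → no; 5× O (acyclic) → no; 4× C (acyclic) → match; 1× Cl (acyclic) → no; 1× N (acyclic) → no.
That gives 4 matching atoms.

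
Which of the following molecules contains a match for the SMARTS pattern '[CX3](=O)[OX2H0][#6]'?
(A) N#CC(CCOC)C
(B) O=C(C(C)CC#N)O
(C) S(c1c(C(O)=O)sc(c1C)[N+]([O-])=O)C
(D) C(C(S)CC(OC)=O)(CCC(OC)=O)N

[CX3](=O)[OX2H0][#6] describes a carbonyl carbon bonded to an oxygen that is itself bonded to carbon (no H on that O) (an ester).
(A) has a methoxy ether (-OCH3) but the ether oxygen is not adjacent to a C=O carbon.
(B) has a carboxylic acid group (-C(=O)OH) but the singly-bonded O carries H (OX2H1, not H0).
(C) has a carboxylic acid group (-C(=O)OH) but the singly-bonded O carries H (OX2H1, not H0).
(D) contains a methyl-ester group (-C(=O)OCH3), which satisfies every atom and bond constraint.
So the answer is (D).

D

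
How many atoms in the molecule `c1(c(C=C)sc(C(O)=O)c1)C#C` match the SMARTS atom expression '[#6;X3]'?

The query [#6;X3] means: any carbon (aromatic or not) with three total connections.
Check the 12 heavy atoms by environment: 1× s (aromatic, X2) → no; 4× c (aromatic, X3) → match; 3× C (X3) → match; 1× O (X1) → no; 1× O (X2) → no; 2× C (X2) → no.
Summing the matching environments: 4 + 3 = 7 matching atoms.

7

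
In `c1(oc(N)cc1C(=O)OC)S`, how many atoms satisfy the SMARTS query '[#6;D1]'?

Check the 11 heavy atoms by environment: 1× o (aromatic, D2) → no; 3× c (aromatic, D3) → no; 1× c (aromatic, D2) → no; 1× C (D3) → no; 1× O (D1) → no; 1× O (D2) → no; 1× C (D1) → match; 1× N (D1) → no; 1× S (D1) → no.
That gives 1 matching atom.

1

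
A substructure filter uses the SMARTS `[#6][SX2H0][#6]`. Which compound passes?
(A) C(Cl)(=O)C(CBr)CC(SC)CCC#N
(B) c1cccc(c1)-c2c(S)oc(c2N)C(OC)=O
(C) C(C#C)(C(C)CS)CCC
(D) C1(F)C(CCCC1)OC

A

[#6][SX2H0][#6] describes an aliphatic sulfur bridging two carbons with no H on the sulfur (a thioether).
(A) contains a methylthio ether (-SCH3), which satisfies every atom and bond constraint.
(B) has a thiol (-SH) but the sulfur has H1, not H0 bridging two carbons.
(C) has a thiol (-SH) but the sulfur has H1, not H0 bridging two carbons.
(D) has a methoxy ether (-OCH3) but the bridging atom is O, not S.
So the answer is (A).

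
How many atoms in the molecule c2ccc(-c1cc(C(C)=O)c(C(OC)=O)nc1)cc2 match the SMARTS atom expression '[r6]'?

12

The query [r6] means: r6 matches atoms in a six-membered ring.
Check the 19 heavy atoms by environment: 1× n (aromatic, in 6-ring) → match; 11× c (aromatic, in 6-ring) → match; 4× C (acyclic) → no; 3× O (acyclic) → no.
Summing the matching environments: 1 + 11 = 12 matching atoms.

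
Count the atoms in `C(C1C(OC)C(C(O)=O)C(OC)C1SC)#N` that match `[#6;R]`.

5

The query [#6;R] means: carbon that is part of a ring.
Check the 16 heavy atoms by environment: 5× C (in 5-ring) → match; 5× C (acyclic) → no; 4× O (acyclic) → no; 1× S (acyclic) → no; 1× N (acyclic) → no.
That gives 5 matching atoms.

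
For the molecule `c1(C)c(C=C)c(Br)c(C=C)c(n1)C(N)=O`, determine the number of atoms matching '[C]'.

The query [C] means: uppercase C matches aliphatic (non-aromatic) carbon only.
Check the 15 heavy atoms by environment: 1× n (aromatic) → no; 5× c (aromatic) → no; 6× C → match; 1× O → no; 1× N → no; 1× Br → no.
That gives 6 matching atoms.

6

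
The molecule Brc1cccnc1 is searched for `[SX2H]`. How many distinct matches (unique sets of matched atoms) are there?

[SX2H] is the SMARTS for a thiol: an aliphatic sulfur with two connections, one being H.
No fragment in the molecule satisfies every constraint, giving 0 matches.

0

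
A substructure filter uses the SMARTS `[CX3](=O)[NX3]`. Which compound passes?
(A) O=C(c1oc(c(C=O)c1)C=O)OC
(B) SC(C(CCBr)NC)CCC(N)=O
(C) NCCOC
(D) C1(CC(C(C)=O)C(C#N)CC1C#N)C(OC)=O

B

[CX3](=O)[NX3] describes a carbonyl carbon bonded to a trivalent nitrogen (an amide).
(A) has a methyl-ester group (-C(=O)OCH3) but the carbonyl is bonded to O, not to an NX3 nitrogen.
(B) contains a primary amide (-C(=O)NH2), which satisfies every atom and bond constraint.
(C) has a primary amino group (-NH2) but the -NH2 is not attached to a carbonyl carbon.
(D) has a nitrile (-C#N) but the nitrile N is NX1 (triple-bonded), not NX3.
So the answer is (B).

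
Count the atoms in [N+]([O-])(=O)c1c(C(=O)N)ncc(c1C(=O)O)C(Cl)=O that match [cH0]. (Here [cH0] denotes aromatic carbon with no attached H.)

The query [cH0] means: aromatic carbon with no attached hydrogen (substituted or ring-fusion).
Check the 18 heavy atoms by environment: 1× n (aromatic, H0) → no; 1× c (aromatic, H1) → no; 4× c (aromatic, H0) → match; 3× C (H0) → no; 4× O (H0) → no; 1× O (H1) → no; 1× N (H2) → no; 1× Cl (H0) → no; 1× N (charge +1, H0) → no; 1× O (charge -1, H0) → no.
That gives 4 matching atoms.

4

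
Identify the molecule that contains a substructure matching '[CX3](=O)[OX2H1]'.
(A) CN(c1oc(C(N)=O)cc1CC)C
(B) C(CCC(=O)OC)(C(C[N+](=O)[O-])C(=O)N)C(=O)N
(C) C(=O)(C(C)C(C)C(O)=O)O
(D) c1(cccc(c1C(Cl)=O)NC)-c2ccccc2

[CX3](=O)[OX2H1] describes an sp2 carbon double-bonded to O and single-bonded to an -OH oxygen (a carboxylic acid).
(A) has a primary amide (-C(=O)NH2) but the carbonyl is bonded to N, not to an -OH oxygen.
(B) has a primary amide (-C(=O)NH2) but the carbonyl is bonded to N, not to an -OH oxygen.
(C) contains a carboxylic acid group (-C(=O)OH), which satisfies every atom and bond constraint.
(D) has an acyl chloride (-C(=O)Cl) but the carbonyl is bonded to Cl, not to an -OH oxygen.
So the answer is (C).

C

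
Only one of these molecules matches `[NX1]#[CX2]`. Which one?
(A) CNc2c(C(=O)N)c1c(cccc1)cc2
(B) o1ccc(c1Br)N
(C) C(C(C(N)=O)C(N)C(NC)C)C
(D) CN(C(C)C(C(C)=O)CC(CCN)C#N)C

[NX1]#[CX2] describes a nitrogen triple-bonded to a two-connected carbon (a nitrile).
(A) has a primary amide (-C(=O)NH2) but the nitrogen is NX3, not NX1.
(B) has a primary amino group (-NH2) but the nitrogen is NX3 (three connections), not NX1 triple-bonded.
(C) has a primary amino group (-NH2) but the nitrogen is NX3 (three connections), not NX1 triple-bonded.
(D) contains a nitrile (-C#N), which satisfies every atom and bond constraint.
So the answer is (D).

D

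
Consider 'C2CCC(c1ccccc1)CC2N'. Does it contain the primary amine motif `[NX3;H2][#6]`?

The pattern [NX3;H2][#6] describes a trivalent nitrogen with two H attached to carbon — a primary amine.
The molecule carries a primary amino group (-NH2), whose atoms satisfy every constraint of the query, so the pattern matches.

Yes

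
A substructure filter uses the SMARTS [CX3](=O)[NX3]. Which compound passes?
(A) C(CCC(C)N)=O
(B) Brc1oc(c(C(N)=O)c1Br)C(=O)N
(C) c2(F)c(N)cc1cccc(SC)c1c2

B

[CX3](=O)[NX3] describes a carbonyl carbon bonded to a trivalent nitrogen (an amide).
(A) has a primary amino group (-NH2) but the -NH2 is not attached to a carbonyl carbon.
(B) contains a primary amide (-C(=O)NH2), which satisfies every atom and bond constraint.
(C) has a primary amino group (-NH2) but the -NH2 is not attached to a carbonyl carbon.
So the answer is (B).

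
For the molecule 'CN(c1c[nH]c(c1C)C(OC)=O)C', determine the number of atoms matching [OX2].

1

The query [OX2] means: aliphatic oxygen with two total connections — ether, hydroxyl, or ester single-bond O.
Check the 13 heavy atoms by environment: 1× n (aromatic, X3) → no; 4× c (aromatic, X3) → no; 4× C (X4) → no; 1× C (X3) → no; 1× O (X1) → no; 1× O (X2) → match; 1× N (X3) → no.
That gives 1 matching atom.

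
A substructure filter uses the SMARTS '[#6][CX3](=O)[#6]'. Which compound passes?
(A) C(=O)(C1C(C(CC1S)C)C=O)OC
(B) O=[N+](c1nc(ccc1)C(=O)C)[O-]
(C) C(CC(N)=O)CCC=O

B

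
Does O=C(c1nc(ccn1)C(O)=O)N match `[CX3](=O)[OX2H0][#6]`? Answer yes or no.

No

The pattern [CX3](=O)[OX2H0][#6] describes a carbonyl carbon bonded to an oxygen that is itself bonded to carbon (no H on that O) — an ester.
The closest candidate here is a carboxylic acid group (-C(=O)OH), but the singly-bonded O carries H (OX2H1, not H0). No other fragment satisfies the full query, so there is no match.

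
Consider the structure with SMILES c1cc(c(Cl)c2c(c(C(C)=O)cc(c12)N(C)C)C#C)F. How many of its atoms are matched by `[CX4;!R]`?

3

The query [CX4;!R] means: aliphatic carbon with four total connections, not in a ring.
Check the 20 heavy atoms by environment: 10× c (aromatic, X3, in 6-ring) → no; 1× N (X3, acyclic) → no; 3× C (X4, acyclic) → match; 2× C (X2, acyclic) → no; 1× C (X3, acyclic) → no; 1× O (X1, acyclic) → no; 1× F (X1, acyclic) → no; 1× Cl (X1, acyclic) → no.
That gives 3 matching atoms.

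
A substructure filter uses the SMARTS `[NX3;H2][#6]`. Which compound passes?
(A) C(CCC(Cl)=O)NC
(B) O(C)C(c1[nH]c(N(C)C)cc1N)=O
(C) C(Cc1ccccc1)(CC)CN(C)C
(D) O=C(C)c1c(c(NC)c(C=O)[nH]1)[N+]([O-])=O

B

[NX3;H2][#6] describes a trivalent nitrogen with two H attached to carbon (a primary amine).
(A) has an N-methylamino group (-NHCH3) but the nitrogen bears two carbons and only one H (H1), not H2.
(B) contains a primary amino group (-NH2), which satisfies every atom and bond constraint.
(C) has a dimethylamino group (-N(CH3)2) but the nitrogen has H0, not H2.
(D) has a nitro group (-[N+](=O)[O-]) but the nitrogen is [N+] with no H, not NX3H2.
So the answer is (B).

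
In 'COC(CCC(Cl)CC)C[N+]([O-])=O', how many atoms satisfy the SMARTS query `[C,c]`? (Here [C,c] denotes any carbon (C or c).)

The query [C,c] means: comma = OR; matches aliphatic or aromatic carbon — same as #6.
Check the 13 heavy atoms by environment: 8× C → match; 2× O → no; 1× Cl → no; 1× N (charge +1) → no; 1× O (charge -1) → no.
That gives 8 matching atoms.

8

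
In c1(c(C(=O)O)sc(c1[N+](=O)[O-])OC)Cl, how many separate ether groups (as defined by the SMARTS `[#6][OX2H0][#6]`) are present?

1

[#6][OX2H0][#6] is the SMARTS for an ether: an aliphatic oxygen bridging two carbons with no H on the oxygen.
Exactly one fragment in the molecule meets all constraints, giving 1 match.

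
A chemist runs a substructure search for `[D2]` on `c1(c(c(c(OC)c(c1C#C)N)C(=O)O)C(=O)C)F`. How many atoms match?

2

The query [D2] means: atom with exactly two heavy-atom neighbours.
Check the 18 heavy atoms by environment: 6× c (aromatic, D3) → no; 1× N (D1) → no; 2× C (D3) → no; 3× O (D1) → no; 1× O (D2) → match; 3× C (D1) → no; 1× F (D1) → no; 1× C (D2) → match.
Summing the matching environments: 1 + 1 = 2 matching atoms.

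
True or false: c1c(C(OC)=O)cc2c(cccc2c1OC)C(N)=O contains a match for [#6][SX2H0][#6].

The pattern [#6][SX2H0][#6] describes an aliphatic sulfur bridging two carbons with no H on the sulfur — a thioether.
The closest candidate here is a methoxy ether (-OCH3), but the bridging atom is O, not S. No other fragment satisfies the full query, so there is no match.

False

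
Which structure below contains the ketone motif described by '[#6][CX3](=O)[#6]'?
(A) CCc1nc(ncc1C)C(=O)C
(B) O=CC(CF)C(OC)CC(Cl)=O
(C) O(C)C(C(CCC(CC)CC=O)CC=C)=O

A

[#6][CX3](=O)[#6] describes a carbonyl carbon (no H) flanked by two carbons (a ketone).
(A) contains an acetyl/ketone group (-C(=O)CH3), which satisfies every atom and bond constraint.
(B) has an aldehyde (-CHO) but the carbonyl carbon has H1, so it is not flanked by two carbons.
(C) has a methyl-ester group (-C(=O)OCH3) but one neighbour of the carbonyl carbon is O, not C.
So the answer is (A).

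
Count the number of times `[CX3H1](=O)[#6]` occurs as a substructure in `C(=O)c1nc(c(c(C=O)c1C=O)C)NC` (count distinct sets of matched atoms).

3

[CX3H1](=O)[#6] is the SMARTS for an aldehyde: an sp2 carbon with one H, double-bonded to O and single-bonded to carbon.
The molecule carries 3 separate instances of an aldehyde (-CHO) meeting every constraint; each maps to a distinct set of atoms, giving 3 matches.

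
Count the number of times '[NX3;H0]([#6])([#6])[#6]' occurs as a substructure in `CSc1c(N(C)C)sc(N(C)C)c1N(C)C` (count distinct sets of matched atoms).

[NX3;H0]([#6])([#6])[#6] is the SMARTS for a tertiary amine: a trivalent nitrogen with no H, bonded to three carbons.
The molecule carries 3 separate instances of a dimethylamino group (-N(CH3)2) meeting every constraint; each maps to a distinct set of atoms, giving 3 matches.

3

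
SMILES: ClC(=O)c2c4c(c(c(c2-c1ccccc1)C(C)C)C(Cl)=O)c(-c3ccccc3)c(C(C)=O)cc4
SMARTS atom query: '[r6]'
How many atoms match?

22

Check the 34 heavy atoms by environment: 22× c (aromatic, in 6-ring) → match; 7× C (acyclic) → no; 3× O (acyclic) → no; 2× Cl (acyclic) → no.
That gives 22 matching atoms.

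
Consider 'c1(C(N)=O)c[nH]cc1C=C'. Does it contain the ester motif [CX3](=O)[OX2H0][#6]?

The pattern [CX3](=O)[OX2H0][#6] describes a carbonyl carbon bonded to an oxygen that is itself bonded to carbon (no H on that O) — an ester.
The closest candidate here is a primary amide (-C(=O)NH2), but the carbonyl is bonded to N, not to an O-C linkage. No other fragment satisfies the full query, so there is no match.

No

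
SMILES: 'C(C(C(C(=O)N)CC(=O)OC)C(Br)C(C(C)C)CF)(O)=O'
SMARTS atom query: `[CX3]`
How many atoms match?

3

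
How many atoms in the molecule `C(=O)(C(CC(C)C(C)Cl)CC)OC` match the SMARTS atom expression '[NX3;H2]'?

0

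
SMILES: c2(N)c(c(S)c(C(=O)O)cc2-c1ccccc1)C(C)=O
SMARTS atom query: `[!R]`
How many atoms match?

The query [!R] means: !R matches any atom not in a ring.
Check the 20 heavy atoms by environment: 12× c (aromatic, in 6-ring) → no; 1× S (acyclic) → match; 3× C (acyclic) → match; 3× O (acyclic) → match; 1× N (acyclic) → match.
Summing the matching environments: 1 + 3 + 3 + 1 = 8 matching atoms.

8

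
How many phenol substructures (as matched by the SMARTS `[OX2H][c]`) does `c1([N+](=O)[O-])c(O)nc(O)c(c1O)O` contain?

4

[OX2H][c] is the SMARTS for a phenol: a hydroxyl oxygen attached to an aromatic carbon.
The molecule carries 4 separate instances of a hydroxyl group (-OH) meeting every constraint; each maps to a distinct set of atoms, giving 4 matches.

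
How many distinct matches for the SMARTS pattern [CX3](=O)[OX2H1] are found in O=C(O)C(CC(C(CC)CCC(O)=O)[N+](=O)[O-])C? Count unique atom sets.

2

[CX3](=O)[OX2H1] is the SMARTS for a carboxylic acid: an sp2 carbon double-bonded to O and single-bonded to an -OH oxygen.
The molecule carries 2 separate instances of a carboxylic acid group (-C(=O)OH) meeting every constraint; each maps to a distinct set of atoms, giving 2 matches.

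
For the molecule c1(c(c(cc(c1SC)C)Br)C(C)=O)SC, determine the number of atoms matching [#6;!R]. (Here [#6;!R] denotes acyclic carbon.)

5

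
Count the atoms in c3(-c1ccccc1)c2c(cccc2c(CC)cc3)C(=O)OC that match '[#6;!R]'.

4

Check the 22 heavy atoms by environment: 16× c (aromatic, in 6-ring) → no; 4× C (acyclic) → match; 2× O (acyclic) → no.
That gives 4 matching atoms.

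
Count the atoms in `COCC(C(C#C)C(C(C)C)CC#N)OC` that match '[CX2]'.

The query [CX2] means: C with X2: aliphatic carbon with exactly 2 total connections.
Check the 16 heavy atoms by environment: 10× C (X4) → no; 3× C (X2) → match; 1× N (X1) → no; 2× O (X2) → no.
That gives 3 matching atoms.

3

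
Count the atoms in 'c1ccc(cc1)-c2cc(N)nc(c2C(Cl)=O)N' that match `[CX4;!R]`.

0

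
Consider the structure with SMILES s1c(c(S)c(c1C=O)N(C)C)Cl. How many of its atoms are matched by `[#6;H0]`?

Check the 12 heavy atoms by environment: 1× s (aromatic, H0) → no; 4× c (aromatic, H0) → match; 1× Cl (H0) → no; 1× C (H1) → no; 1× O (H0) → no; 1× S (H1) → no; 1× N (H0) → no; 2× C (H3) → no.
That gives 4 matching atoms.

4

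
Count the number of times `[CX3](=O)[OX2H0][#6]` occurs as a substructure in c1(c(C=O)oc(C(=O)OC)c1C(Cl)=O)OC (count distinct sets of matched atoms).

1

[CX3](=O)[OX2H0][#6] is the SMARTS for an ester: a carbonyl carbon bonded to an oxygen that is itself bonded to carbon (no H on that O).
Exactly one fragment in the molecule meets all constraints, giving 1 match.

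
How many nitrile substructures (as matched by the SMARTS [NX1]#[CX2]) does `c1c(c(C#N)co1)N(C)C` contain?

1

[NX1]#[CX2] is the SMARTS for a nitrile: a nitrogen triple-bonded to a two-connected carbon.
Exactly one fragment in the molecule meets all constraints, giving 1 match.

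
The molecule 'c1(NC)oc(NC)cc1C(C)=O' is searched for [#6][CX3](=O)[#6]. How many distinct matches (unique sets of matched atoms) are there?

1

[#6][CX3](=O)[#6] is the SMARTS for a ketone: a carbonyl carbon (no H) flanked by two carbons.
Exactly one fragment in the molecule meets all constraints, giving 1 match.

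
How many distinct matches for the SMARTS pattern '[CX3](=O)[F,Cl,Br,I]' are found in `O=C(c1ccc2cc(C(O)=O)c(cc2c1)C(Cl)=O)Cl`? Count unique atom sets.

[CX3](=O)[F,Cl,Br,I] is the SMARTS for an acyl halide: a carbonyl carbon bonded to a halogen.
The molecule carries 2 separate instances of an acyl chloride (-C(=O)Cl) meeting every constraint; each maps to a distinct set of atoms, giving 2 matches.

2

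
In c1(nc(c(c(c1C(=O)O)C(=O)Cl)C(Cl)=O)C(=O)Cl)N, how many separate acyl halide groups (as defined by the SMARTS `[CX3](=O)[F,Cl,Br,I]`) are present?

3

[CX3](=O)[F,Cl,Br,I] is the SMARTS for an acyl halide: a carbonyl carbon bonded to a halogen.
The molecule carries 3 separate instances of an acyl chloride (-C(=O)Cl) meeting every constraint; each maps to a distinct set of atoms, giving 3 matches.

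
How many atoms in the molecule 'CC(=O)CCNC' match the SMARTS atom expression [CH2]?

Check the 7 heavy atoms by environment: 2× C (H2) → match; 1× C (H0) → no; 1× O (H0) → no; 2× C (H3) → no; 1× N (H1) → no.
That gives 2 matching atoms.

2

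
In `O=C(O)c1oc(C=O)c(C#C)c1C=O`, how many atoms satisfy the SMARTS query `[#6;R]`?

4

The query [#6;R] means: carbon that is part of a ring.
Check the 14 heavy atoms by environment: 1× o (aromatic, in 5-ring) → no; 4× c (aromatic, in 5-ring) → match; 5× C (acyclic) → no; 4× O (acyclic) → no.
That gives 4 matching atoms.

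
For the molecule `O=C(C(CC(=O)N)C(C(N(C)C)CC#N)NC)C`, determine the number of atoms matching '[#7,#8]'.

6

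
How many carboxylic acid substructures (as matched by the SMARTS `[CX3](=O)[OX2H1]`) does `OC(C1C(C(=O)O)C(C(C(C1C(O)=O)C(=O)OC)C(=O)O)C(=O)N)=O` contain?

[CX3](=O)[OX2H1] is the SMARTS for a carboxylic acid: an sp2 carbon double-bonded to O and single-bonded to an -OH oxygen.
The molecule carries 4 separate instances of a carboxylic acid group (-C(=O)OH) meeting every constraint; each maps to a distinct set of atoms, giving 4 matches.

4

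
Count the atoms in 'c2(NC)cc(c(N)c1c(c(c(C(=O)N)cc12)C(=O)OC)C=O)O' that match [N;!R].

3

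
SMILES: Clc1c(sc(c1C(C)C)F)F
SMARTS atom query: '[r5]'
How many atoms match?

5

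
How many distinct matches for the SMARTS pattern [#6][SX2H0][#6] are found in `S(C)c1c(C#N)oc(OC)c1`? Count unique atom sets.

1

[#6][SX2H0][#6] is the SMARTS for a thioether: an aliphatic sulfur bridging two carbons with no H on the sulfur.
Exactly one fragment in the molecule meets all constraints, giving 1 match.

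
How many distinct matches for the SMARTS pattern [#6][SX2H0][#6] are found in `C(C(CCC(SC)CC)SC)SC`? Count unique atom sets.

3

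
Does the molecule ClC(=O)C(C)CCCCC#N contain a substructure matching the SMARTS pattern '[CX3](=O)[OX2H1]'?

The pattern [CX3](=O)[OX2H1] describes an sp2 carbon double-bonded to O and single-bonded to an -OH oxygen — a carboxylic acid.
The closest candidate here is an acyl chloride (-C(=O)Cl), but the carbonyl is bonded to Cl, not to an -OH oxygen. No other fragment satisfies the full query, so there is no match.

No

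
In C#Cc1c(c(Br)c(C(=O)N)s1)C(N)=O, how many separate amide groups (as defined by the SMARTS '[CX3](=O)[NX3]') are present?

2

[CX3](=O)[NX3] is the SMARTS for an amide: a carbonyl carbon bonded to a trivalent nitrogen.
The molecule carries 2 separate instances of a primary amide (-C(=O)NH2) meeting every constraint; each maps to a distinct set of atoms, giving 2 matches.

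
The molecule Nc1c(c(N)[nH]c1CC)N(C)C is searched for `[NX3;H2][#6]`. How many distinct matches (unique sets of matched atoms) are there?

2

[NX3;H2][#6] is the SMARTS for a primary amine: a trivalent nitrogen with two H attached to carbon.
The molecule carries 2 separate instances of a primary amino group (-NH2) meeting every constraint; each maps to a distinct set of atoms, giving 2 matches.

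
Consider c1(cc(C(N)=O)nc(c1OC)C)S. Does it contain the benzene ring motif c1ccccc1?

The pattern c1ccccc1 describes six aromatic carbons in a ring — a benzene ring.
The closest candidate here is a methyl group (-CH3), but no six-membered all-carbon aromatic ring is present. No other fragment satisfies the full query, so there is no match.

No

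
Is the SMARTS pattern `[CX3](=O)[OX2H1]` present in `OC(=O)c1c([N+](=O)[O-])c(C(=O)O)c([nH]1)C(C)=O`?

The pattern [CX3](=O)[OX2H1] describes an sp2 carbon double-bonded to O and single-bonded to an -OH oxygen — a carboxylic acid.
The molecule carries a carboxylic acid group (-C(=O)OH), whose atoms satisfy every constraint of the query, so the pattern matches.

Yes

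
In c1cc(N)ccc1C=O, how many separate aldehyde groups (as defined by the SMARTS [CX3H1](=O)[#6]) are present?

1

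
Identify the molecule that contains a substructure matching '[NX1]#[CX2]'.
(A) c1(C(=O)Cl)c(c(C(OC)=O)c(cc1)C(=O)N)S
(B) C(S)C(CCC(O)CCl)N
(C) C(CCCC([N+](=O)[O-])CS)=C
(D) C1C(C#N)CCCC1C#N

D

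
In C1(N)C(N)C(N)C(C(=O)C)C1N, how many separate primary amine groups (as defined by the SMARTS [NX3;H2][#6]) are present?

[NX3;H2][#6] is the SMARTS for a primary amine: a trivalent nitrogen with two H attached to carbon.
The molecule carries 4 separate instances of a primary amino group (-NH2) meeting every constraint; each maps to a distinct set of atoms, giving 4 matches.

4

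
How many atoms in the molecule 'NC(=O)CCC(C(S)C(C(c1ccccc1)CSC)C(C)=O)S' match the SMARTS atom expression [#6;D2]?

Check the 23 heavy atoms by environment: 3× C (D2) → match; 6× C (D3) → no; 2× O (D1) → no; 2× C (D1) → no; 2× S (D1) → no; 1× c (aromatic, D3) → no; 5× c (aromatic, D2) → match; 1× N (D1) → no; 1× S (D2) → no.
Summing the matching environments: 3 + 5 = 8 matching atoms.

8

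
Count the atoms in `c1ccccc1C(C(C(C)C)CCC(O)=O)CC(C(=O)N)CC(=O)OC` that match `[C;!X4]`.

The query [C;!X4] means: aliphatic carbon that does not have four total connections.
Check the 26 heavy atoms by environment: 11× C (X4) → no; 3× C (X3) → match; 3× O (X1) → no; 1× N (X3) → no; 6× c (aromatic, X3) → no; 2× O (X2) → no.
That gives 3 matching atoms.

3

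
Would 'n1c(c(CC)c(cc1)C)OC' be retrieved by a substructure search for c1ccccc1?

No

The pattern c1ccccc1 describes six aromatic carbons in a ring — a benzene ring.
The closest candidate here is a methyl group (-CH3), but no six-membered all-carbon aromatic ring is present. No other fragment satisfies the full query, so there is no match.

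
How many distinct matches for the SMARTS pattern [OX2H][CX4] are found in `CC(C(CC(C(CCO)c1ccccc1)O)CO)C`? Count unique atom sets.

[OX2H][CX4] is the SMARTS for an aliphatic alcohol: a hydroxyl oxygen bound to an sp3 (X4) carbon.
The molecule carries 3 separate instances of a hydroxyl group (-OH) meeting every constraint; each maps to a distinct set of atoms, giving 3 matches.

3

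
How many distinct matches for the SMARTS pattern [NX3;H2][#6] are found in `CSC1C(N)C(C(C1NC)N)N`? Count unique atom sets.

3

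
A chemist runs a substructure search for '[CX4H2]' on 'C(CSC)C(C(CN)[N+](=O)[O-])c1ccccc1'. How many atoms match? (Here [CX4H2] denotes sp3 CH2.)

3

The query [CX4H2] means: sp3 carbon (X4) with exactly two hydrogens.
Check the 17 heavy atoms by environment: 3× C (H2, X4) → match; 2× C (H1, X4) → no; 1× N (H2, X3) → no; 1× N (charge +1, H0, X3) → no; 1× O (charge -1, H0, X1) → no; 1× O (H0, X1) → no; 1× S (H0, X2) → no; 1× C (H3, X4) → no; 1× c (aromatic, H0, X3) → no; 5× c (aromatic, H1, X3) → no.
That gives 3 matching atoms.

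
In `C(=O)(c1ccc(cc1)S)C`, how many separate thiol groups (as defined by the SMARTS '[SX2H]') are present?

1

[SX2H] is the SMARTS for a thiol: an aliphatic sulfur with two connections, one being H.
Exactly one fragment in the molecule meets all constraints, giving 1 match.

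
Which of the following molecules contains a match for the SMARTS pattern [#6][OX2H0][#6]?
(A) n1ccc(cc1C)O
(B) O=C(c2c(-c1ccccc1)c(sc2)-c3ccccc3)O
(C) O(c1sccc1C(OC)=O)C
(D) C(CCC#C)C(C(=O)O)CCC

C

[#6][OX2H0][#6] describes an aliphatic oxygen bridging two carbons with no H on the oxygen (an ether).
(A) has a hydroxyl group (-OH) but the oxygen has H1, not H0 bridging two carbons.
(B) has a carboxylic acid group (-C(=O)OH) but the -OH oxygen has H1; the =O is OX1, not OX2.
(C) contains a methoxy ether (-OCH3), which satisfies every atom and bond constraint.
(D) has a carboxylic acid group (-C(=O)OH) but the -OH oxygen has H1; the =O is OX1, not OX2.
So the answer is (C).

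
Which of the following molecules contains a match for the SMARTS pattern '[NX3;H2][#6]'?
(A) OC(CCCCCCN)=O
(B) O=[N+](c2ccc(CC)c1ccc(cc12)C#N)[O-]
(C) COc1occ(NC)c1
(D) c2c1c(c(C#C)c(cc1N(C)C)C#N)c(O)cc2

A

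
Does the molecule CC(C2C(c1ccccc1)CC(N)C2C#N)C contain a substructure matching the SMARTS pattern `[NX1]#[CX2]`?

Yes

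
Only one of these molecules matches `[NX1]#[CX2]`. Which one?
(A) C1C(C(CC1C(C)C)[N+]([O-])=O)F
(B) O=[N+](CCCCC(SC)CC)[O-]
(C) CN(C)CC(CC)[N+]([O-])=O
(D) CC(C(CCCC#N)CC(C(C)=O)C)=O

[NX1]#[CX2] describes a nitrogen triple-bonded to a two-connected carbon (a nitrile).
(A) has a nitro group (-[N+](=O)[O-]) but there is no C#N triple bond.
(B) has a nitro group (-[N+](=O)[O-]) but there is no C#N triple bond.
(C) has a nitro group (-[N+](=O)[O-]) but there is no C#N triple bond.
(D) contains a nitrile (-C#N), which satisfies every atom and bond constraint.
So the answer is (D).

D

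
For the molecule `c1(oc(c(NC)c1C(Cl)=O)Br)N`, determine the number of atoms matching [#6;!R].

2

The query [#6;!R] means: carbon not in any ring.
Check the 12 heavy atoms by environment: 1× o (aromatic, in 5-ring) → no; 4× c (aromatic, in 5-ring) → no; 2× N (acyclic) → no; 2× C (acyclic) → match; 1× Br (acyclic) → no; 1× O (acyclic) → no; 1× Cl (acyclic) → no.
That gives 2 matching atoms.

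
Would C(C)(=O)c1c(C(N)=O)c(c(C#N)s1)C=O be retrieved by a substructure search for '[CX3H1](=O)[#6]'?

Yes

The pattern [CX3H1](=O)[#6] describes an sp2 carbon with one H, double-bonded to O and single-bonded to carbon — an aldehyde.
The molecule carries an aldehyde (-CHO), whose atoms satisfy every constraint of the query, so the pattern matches.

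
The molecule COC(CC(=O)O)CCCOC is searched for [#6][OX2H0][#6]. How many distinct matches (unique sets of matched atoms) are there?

2

[#6][OX2H0][#6] is the SMARTS for an ether: an aliphatic oxygen bridging two carbons with no H on the oxygen.
The molecule carries 2 separate instances of a methoxy ether (-OCH3) meeting every constraint; each maps to a distinct set of atoms, giving 2 matches.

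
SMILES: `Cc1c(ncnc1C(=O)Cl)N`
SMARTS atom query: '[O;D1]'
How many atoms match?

Check the 11 heavy atoms by environment: 2× n (aromatic, D2) → no; 1× c (aromatic, D2) → no; 3× c (aromatic, D3) → no; 1× C (D3) → no; 1× O (D1) → match; 1× Cl (D1) → no; 1× N (D1) → no; 1× C (D1) → no.
That gives 1 matching atom.

1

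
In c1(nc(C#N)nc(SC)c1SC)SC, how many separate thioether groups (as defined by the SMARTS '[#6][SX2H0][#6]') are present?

3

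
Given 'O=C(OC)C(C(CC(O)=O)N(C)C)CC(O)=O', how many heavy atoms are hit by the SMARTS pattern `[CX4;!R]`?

7

The query [CX4;!R] means: aliphatic carbon with four total connections, not in a ring.
Check the 17 heavy atoms by environment: 7× C (X4, acyclic) → match; 3× C (X3, acyclic) → no; 3× O (X1, acyclic) → no; 3× O (X2, acyclic) → no; 1× N (X3, acyclic) → no.
That gives 7 matching atoms.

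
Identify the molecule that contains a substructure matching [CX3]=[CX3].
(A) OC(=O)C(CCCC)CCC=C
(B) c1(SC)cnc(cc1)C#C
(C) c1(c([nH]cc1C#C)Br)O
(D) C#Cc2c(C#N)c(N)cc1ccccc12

[CX3]=[CX3] describes a non-aromatic C=C double bond between two sp2 carbons (an alkene).
(A) contains a vinyl group (-CH=CH2), which satisfies every atom and bond constraint.
(B) has an ethynyl group (-C#CH) but the C-C bond is a triple bond, not a double bond.
(C) has an ethynyl group (-C#CH) but the C-C bond is a triple bond, not a double bond.
(D) has an ethynyl group (-C#CH) but the C-C bond is a triple bond, not a double bond.
So the answer is (A).

A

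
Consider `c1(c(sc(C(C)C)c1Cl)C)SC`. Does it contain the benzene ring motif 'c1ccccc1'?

The pattern c1ccccc1 describes six aromatic carbons in a ring — a benzene ring.
The closest candidate here is a methyl group (-CH3), but no six-membered all-carbon aromatic ring is present. No other fragment satisfies the full query, so there is no match.

No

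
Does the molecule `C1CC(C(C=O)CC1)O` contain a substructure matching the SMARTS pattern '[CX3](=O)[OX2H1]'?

The pattern [CX3](=O)[OX2H1] describes an sp2 carbon double-bonded to O and single-bonded to an -OH oxygen — a carboxylic acid.
The closest candidate here is an aldehyde (-CHO), but there is no singly-bonded oxygen on the carbonyl carbon. No other fragment satisfies the full query, so there is no match.

No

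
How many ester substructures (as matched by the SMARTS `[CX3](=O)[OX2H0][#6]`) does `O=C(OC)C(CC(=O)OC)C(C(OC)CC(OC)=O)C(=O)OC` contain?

4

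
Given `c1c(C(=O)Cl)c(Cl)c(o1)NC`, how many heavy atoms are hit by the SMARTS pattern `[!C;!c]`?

5

The query [!C;!c] means: neither aliphatic nor aromatic carbon — same as [!#6].
Check the 11 heavy atoms by environment: 1× o (aromatic) → match; 4× c (aromatic) → no; 2× Cl → match; 1× N → match; 2× C → no; 1× O → match.
Summing the matching environments: 1 + 2 + 1 + 1 = 5 matching atoms.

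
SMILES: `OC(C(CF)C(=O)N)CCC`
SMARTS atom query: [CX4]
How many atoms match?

6

The query [CX4] means: C with X4: aliphatic carbon with exactly 4 total connections (bonds + H).
Check the 11 heavy atoms by environment: 6× C (X4) → match; 1× C (X3) → no; 1× O (X1) → no; 1× N (X3) → no; 1× F (X1) → no; 1× O (X2) → no.
That gives 6 matching atoms.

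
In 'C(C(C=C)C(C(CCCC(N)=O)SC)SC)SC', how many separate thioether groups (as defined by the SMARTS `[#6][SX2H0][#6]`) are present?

[#6][SX2H0][#6] is the SMARTS for a thioether: an aliphatic sulfur bridging two carbons with no H on the sulfur.
The molecule carries 3 separate instances of a methylthio ether (-SCH3) meeting every constraint; each maps to a distinct set of atoms, giving 3 matches.

3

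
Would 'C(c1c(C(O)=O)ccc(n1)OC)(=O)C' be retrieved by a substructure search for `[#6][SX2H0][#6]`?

No

The pattern [#6][SX2H0][#6] describes an aliphatic sulfur bridging two carbons with no H on the sulfur — a thioether.
The closest candidate here is a methoxy ether (-OCH3), but the bridging atom is O, not S. No other fragment satisfies the full query, so there is no match.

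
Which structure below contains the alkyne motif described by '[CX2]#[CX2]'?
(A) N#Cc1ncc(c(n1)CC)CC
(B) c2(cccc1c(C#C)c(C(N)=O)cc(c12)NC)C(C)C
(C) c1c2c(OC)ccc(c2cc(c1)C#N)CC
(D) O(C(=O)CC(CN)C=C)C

B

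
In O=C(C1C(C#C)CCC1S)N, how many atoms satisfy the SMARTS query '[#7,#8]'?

2

The query [#7,#8] means: nitrogen or oxygen (comma = OR).
Check the 11 heavy atoms by environment: 8× C → no; 1× S → no; 1× O → match; 1× N → match.
Summing the matching environments: 1 + 1 = 2 matching atoms.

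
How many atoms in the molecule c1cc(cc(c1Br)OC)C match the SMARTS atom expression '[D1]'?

3

The query [D1] means: atom with exactly one heavy-atom neighbour (degree 1).
Check the 10 heavy atoms by environment: 3× c (aromatic, D3) → no; 3× c (aromatic, D2) → no; 1× O (D2) → no; 2× C (D1) → match; 1× Br (D1) → match.
Summing the matching environments: 2 + 1 = 3 matching atoms.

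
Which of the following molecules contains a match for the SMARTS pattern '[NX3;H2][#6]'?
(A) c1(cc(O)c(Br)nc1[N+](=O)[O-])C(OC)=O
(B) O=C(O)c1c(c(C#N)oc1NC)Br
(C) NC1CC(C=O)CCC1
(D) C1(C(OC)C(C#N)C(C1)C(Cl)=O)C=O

C

[NX3;H2][#6] describes a trivalent nitrogen with two H attached to carbon (a primary amine).
(A) has a nitro group (-[N+](=O)[O-]) but the nitrogen is [N+] with no H, not NX3H2.
(B) has a nitrile (-C#N) but the nitrogen is NX1 (triple-bonded), not NX3 with two H.
(C) contains a primary amino group (-NH2), which satisfies every atom and bond constraint.
(D) has a nitrile (-C#N) but the nitrogen is NX1 (triple-bonded), not NX3 with two H.
So the answer is (C).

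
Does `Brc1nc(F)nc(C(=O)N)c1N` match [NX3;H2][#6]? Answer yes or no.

Yes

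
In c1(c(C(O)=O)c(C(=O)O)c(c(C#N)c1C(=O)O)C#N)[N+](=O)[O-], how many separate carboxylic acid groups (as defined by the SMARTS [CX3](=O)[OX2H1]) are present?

[CX3](=O)[OX2H1] is the SMARTS for a carboxylic acid: an sp2 carbon double-bonded to O and single-bonded to an -OH oxygen.
The molecule carries 3 separate instances of a carboxylic acid group (-C(=O)OH) meeting every constraint; each maps to a distinct set of atoms, giving 3 matches.

3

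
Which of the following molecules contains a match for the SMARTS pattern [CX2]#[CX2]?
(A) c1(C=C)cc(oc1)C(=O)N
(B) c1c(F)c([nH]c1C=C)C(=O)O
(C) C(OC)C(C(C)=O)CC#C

[CX2]#[CX2] describes a carbon-carbon triple bond (an alkyne).
(A) has a vinyl group (-CH=CH2) but the C=C is a double bond; both carbons are CX3, not CX2.
(B) has a vinyl group (-CH=CH2) but the C=C is a double bond; both carbons are CX3, not CX2.
(C) contains an ethynyl group (-C#CH), which satisfies every atom and bond constraint.
So the answer is (C).

C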